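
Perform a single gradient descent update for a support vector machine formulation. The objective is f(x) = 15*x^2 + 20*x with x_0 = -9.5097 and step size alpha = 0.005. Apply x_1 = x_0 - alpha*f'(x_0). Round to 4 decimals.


We compute the gradient at x_0 and apply the update.
f'(x) = 30*x + 20
f'(-9.5097) = 30*-9.5097 + 20 = -265.291
x_1 = -9.5097 - 0.005*-265.291 = -8.1832


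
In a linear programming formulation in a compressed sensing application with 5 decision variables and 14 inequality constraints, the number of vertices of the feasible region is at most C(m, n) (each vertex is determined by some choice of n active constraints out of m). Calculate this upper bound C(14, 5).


Each vertex corresponds to some choice of n active constraints out of m, so the number of vertices is at most C(m, n) = m! / (n!(m-n)!).
m = 14, n = 5
Numerator: 14 * 13 * 12 * 11 * 10
Denominator: 5! = 120
C(14, 5) = 2002


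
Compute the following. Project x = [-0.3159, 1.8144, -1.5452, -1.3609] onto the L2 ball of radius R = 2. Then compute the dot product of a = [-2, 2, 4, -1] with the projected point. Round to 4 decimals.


Step 1: Compute ||x|| (intermediates to 6 decimals).
||x|| = sqrt((-0.3159)^2 + 1.8144^2 + (-1.5452)^2 + (-1.3609)^2) = 2.762523
Step 2: Project.
Since ||x|| > R, scale = R/||x|| = 2/2.762523 = 0.723976, proj(x) = scale * x
proj(x) = [-0.228704, 1.313582, -1.118688, -0.985259]
Step 3: Dot product.
a^T * proj(x) = -2*(-0.228704) + 2*1.313582 + 4*(-1.118688) - 1*(-0.985259) = -0.4049


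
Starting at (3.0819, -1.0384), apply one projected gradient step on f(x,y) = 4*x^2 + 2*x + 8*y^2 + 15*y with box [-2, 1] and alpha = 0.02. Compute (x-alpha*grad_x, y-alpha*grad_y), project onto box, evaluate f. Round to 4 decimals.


Step 1: Compute gradient at (3.0819, -1.0384).
grad_x = 2*4*3.0819 + 2 = 26.6552
grad_y = 2*8*-1.0384 + 15 = -1.6144
Step 2: Gradient step.
x_raw = 3.0819 - 0.02*26.6552 = 2.5488
y_raw = -1.0384 - 0.02*-1.6144 = -1.0061
Step 3: Project onto [-2, 1].
x_proj = clip(2.5488) = 1.0
y_proj = clip(-1.0061) = -1.0061
Step 4: Evaluate f.
f(1.0, -1.0061) = -0.9936


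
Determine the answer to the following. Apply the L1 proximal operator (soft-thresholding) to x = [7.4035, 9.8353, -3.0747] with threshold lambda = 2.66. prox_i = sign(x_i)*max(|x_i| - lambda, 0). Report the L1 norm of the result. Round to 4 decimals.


Soft-thresholding with lambda = 2.66:
prox(7.4035) = sign(7.4035)*max(|7.4035| - 2.66, 0) = 4.7435
prox(9.8353) = sign(9.8353)*max(|9.8353| - 2.66, 0) = 7.1753
prox(-3.0747) = sign(-3.0747)*max(|-3.0747| - 2.66, 0) = -0.4147
prox(x) = [4.7435, 7.1753, -0.4147]
||prox(x)||_1 = 4.7435 + 7.1753 + 0.4147 = 12.3335


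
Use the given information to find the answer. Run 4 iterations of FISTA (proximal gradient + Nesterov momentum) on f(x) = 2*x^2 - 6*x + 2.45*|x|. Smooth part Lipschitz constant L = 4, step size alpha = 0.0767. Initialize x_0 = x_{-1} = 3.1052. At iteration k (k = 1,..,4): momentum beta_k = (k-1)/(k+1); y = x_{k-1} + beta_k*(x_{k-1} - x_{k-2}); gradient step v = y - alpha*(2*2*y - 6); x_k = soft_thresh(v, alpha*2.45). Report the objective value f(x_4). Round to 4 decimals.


FISTA on f(x) = 2*x^2 - 6*x + 2.45*|x|
L = 4, alpha = 0.0767
Iteration 1: beta = 0.0, y = 3.1052 + 0.0*(3.1052 - 3.1052) = 3.1052
  grad(y) = 6.4208, v = y - alpha*grad = 2.6127
  prox(v) = soft_thresh(2.6127, 0.1879) = 2.4248
Iteration 2: beta = 0.3333, y = 2.4248 + 0.3333*(2.4248 - 3.1052) = 2.198
  grad(y) = 2.7921, v = y - alpha*grad = 1.9839
  prox(v) = soft_thresh(1.9839, 0.1879) = 1.7959
Iteration 3: beta = 0.5, y = 1.7959 + 0.5*(1.7959 - 2.4248) = 1.4815
  grad(y) = -0.0739, v = y - alpha*grad = 1.4872
  prox(v) = soft_thresh(1.4872, 0.1879) = 1.2993
Iteration 4: beta = 0.6, y = 1.2993 + 0.6*(1.2993 - 1.7959) = 1.0013
  grad(y) = -1.9949, v = y - alpha*grad = 1.1543
  prox(v) = soft_thresh(1.1543, 0.1879) = 0.9664
f(x_4) = 2*0.9664^2 - 6*0.9664 + 2.45*|0.9664| = -1.5629


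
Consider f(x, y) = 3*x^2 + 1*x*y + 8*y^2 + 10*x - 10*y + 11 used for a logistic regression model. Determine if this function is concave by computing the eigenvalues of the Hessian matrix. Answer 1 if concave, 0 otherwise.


The Hessian of f(x,y) = 3*x^2 + 1*x*y + 8*y^2 + 10*x - 10*y + 11 is:
H = [[6, 1], [1, 16]]
Trace = 6 + 16 = 22
Determinant = 6*16 - (1)^2 = 95
Discriminant = (22)^2 - 4*95 = 104.0
Eigenvalues: lambda_1 = 5.901, lambda_2 = 16.099
The function is not concave.

0


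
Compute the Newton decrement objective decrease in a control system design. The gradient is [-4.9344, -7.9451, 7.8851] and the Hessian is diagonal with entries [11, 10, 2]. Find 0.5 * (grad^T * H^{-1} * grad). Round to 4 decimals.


Step 1: H is diagonal, so H^(-1) * g = [-0.4486, -0.7945, 3.9426].
Step 2: g^T H^(-1) g = sum_i g_i^2 / H_ii
  = (-4.9344)^2/11 + (-7.9451)^2/10 + (7.8851)^2/2
  = 2.2135 + 6.3125 + 31.0874 = 39.6133
Step 3: Objective decrease = 0.5 * g^T H^(-1) g = 19.8067


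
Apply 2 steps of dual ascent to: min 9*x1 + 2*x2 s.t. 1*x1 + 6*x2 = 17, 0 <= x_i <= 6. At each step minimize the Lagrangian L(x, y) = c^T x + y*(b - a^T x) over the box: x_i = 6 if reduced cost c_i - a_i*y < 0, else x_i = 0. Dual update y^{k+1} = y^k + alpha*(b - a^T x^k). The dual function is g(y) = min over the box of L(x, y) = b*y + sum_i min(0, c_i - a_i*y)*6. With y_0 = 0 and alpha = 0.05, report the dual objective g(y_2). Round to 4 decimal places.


Dual ascent for LP: min 9*x1 + 2*x2, 1*x1 + 6*x2 = 17, 0 <= x_i <= 6
Step 1: y^k = 0.0, reduced costs: (9.0, 2.0)
  x^k = (0.0, 0.0), subgradient = b - a^T x = 17.0
  y^{k+1} = 0.0 + 0.05*17.0 = 0.85
Step 2: y^k = 0.85, reduced costs: (8.15, -3.1)
  x^k = (0.0, 6.0), subgradient = b - a^T x = -19.0
  y^{k+1} = 0.85 + 0.05*-19.0 = -0.1
Dual objective at y_2 = -0.1: reduced costs (9.1, 2.6), box minimizer x = (0.0, 0.0)
g(y_2) = b*y + (c1 - a1*y)*x1 + (c2 - a2*y)*x2 = 17*(-0.1) + 9.1*0.0 + 2.6*0.0 = -1.7 + 0.0 + 0.0 = -1.7


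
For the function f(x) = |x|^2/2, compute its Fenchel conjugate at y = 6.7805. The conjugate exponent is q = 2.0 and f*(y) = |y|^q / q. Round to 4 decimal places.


The conjugate exponent q satisfies 1/p + 1/q = 1.
p = 2, so q = 2/(2 - 1) = 2.0
|y|^q = 6.7805^2.0 = 45.9752
f*(6.7805) = 45.9752 / 2.0 = 22.9876


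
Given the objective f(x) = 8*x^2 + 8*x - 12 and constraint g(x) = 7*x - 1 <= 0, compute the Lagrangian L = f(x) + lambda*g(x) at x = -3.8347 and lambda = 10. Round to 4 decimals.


Step 1: Evaluate f(x).
f(-3.8347) = 8*(-3.8347)^2 + 8*(-3.8347) - 12 = 74.9618
Step 2: Evaluate g(x).
g(-3.8347) = 7*-3.8347 - 1 = -27.8429
Step 3: Compute Lagrangian.
L = 74.9618 + 10*-27.8429 = -203.4672


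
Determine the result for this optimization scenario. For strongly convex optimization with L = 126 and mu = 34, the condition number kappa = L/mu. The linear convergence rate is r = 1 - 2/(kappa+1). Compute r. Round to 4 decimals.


Step 1: Compute the condition number.
kappa = L/mu = 126/34 = 3.7059
Step 2: Compute the convergence rate.
r = 1 - 2/(kappa + 1) = 1 - 2*mu/(L + mu) = (L - mu)/(L + mu) = 92/160 = 0.575


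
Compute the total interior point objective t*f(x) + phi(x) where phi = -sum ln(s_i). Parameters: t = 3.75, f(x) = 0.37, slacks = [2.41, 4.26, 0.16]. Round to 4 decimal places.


Step 1: Compute log-barrier.
ln values: [0.8796, 1.4493, -1.8326]
phi = -(0.8796 + 1.4493 - 1.8326) = -0.4963
Step 2: Compute augmented objective.
t*f(x) = 3.75*0.37 = 1.3875
Total = 1.3875 - 0.4963 = 0.8912


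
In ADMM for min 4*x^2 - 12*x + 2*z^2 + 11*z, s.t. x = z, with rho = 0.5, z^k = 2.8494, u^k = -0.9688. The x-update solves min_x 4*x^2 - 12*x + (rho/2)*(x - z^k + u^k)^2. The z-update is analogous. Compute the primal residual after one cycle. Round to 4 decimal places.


ADMM iteration with rho = 0.5, z^k = 2.8494, u^k = -0.9688
Step 1: x-update.
Minimize 4*x^2 - 12*x + (0.5/2)*(x - 2.8494 - 0.9688)^2
FOC: (2*4 + 0.5)*x = 12 + 0.5*(2.8494 + 0.9688)
x^{k+1} = 1.6364
Step 2: z-update.
Minimize 2*z^2 + 11*z + (0.5/2)*(1.6364 - z - 0.9688)^2
FOC: (2*2 + 0.5)*z = -11 + 0.5*(1.6364 - 0.9688)
z^{k+1} = -2.3703
Step 3: u-update.
u^{k+1} = -0.9688 + 1.6364 + 2.3703 = 3.0378
Step 4: Primal residual = |1.6364 + 2.3703| = 4.0066


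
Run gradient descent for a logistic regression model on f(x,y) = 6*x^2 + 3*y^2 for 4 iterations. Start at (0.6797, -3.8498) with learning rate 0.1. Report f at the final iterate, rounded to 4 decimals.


Gradient descent on f(x,y) = 6*x^2 + 3*y^2.
Starting point: (0.6797, -3.8498), alpha = 0.1
Step 1: grad_x = 2*6*0.6797 = 8.1564, grad_y = 2*3*-3.8498 = -23.0988
  x_1 = 0.6797 - 0.1*8.1564 = -0.1359
  y_1 = -3.8498 - 0.1*-23.0988 = -1.5399
Step 2: grad_x = 2*6*-0.1359 = -1.6313, grad_y = 2*3*-1.5399 = -9.2395
  x_2 = -0.1359 - 0.1*-1.6313 = 0.0272
  y_2 = -1.5399 - 0.1*-9.2395 = -0.616
Step 3: grad_x = 2*6*0.0272 = 0.3263, grad_y = 2*3*-0.616 = -3.6958
  x_3 = 0.0272 - 0.1*0.3263 = -0.0054
  y_3 = -0.616 - 0.1*-3.6958 = -0.2464
Step 4: grad_x = 2*6*-0.0054 = -0.0653, grad_y = 2*3*-0.2464 = -1.4783
  x_4 = -0.0054 - 0.1*-0.0653 = 0.0011
  y_4 = -0.2464 - 0.1*-1.4783 = -0.0986
f(0.0011, -0.0986) = 6*0.0011^2 + 3*(-0.0986)^2 = 0.0291


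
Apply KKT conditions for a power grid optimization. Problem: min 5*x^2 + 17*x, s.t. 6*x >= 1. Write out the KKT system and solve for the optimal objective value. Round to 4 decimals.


Step 1: Try lambda = 0 (constraint inactive).
x_unc = -17/(2*5) = -1.7
Check: 6*-1.7 = -10.2 < 1 -- violated!
Step 2: Constraint must be active: 6*x = 1
x* = 1/6 = 0.1667 (rounded; the exact value 1/6 is used below)
lambda = (2*5*(1/6) + 17)/6 = 3.1111
Step 3: Compute optimal value.
f(x*) = 5*(1/6)^2 + 17*(1/6) = 2.9722


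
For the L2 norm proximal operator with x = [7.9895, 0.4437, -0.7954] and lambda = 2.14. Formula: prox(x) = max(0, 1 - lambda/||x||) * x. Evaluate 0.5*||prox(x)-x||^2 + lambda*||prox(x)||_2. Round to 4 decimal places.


Step 1: Compute ||x||.
||x|| = 8.0412
Step 2: Compute scaling factor.
scale = max(0, 1 - 2.14/8.0412) = 0.7339
Step 3: prox(x) = [5.8633, 0.3256, -0.5837]
||prox(x)|| = 5.9012
Step 4: Proximal objective.
0.5*||prox-x||^2 = 2.2898
lambda*||prox|| = 12.6286
Total = 14.9185


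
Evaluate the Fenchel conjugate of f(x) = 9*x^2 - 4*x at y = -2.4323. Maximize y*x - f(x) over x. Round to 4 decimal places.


f*(y) = sup_x {y*x - a*x^2 - b*x} = sup_x {(y-b)*x - a*x^2}
FOC: (y - b) - 2a*x = 0 => x* = (y - b)/(2a)
x* = (-2.4323 + 4)/(2*9) = 0.0871
f*(-2.4323) = (y-b)^2/(4a) = (-2.4323 + 4)^2/(4*9)
= 2.4577/36 = 0.0683


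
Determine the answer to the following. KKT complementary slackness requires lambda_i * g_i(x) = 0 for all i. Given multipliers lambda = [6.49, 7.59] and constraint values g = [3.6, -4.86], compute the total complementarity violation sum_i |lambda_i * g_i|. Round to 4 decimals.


KKT complementary slackness check:
lambda_1 * g_1 = 6.49 * 3.6 = 23.364
lambda_2 * g_2 = 7.59 * -4.86 = -36.8874
Total violation = 23.364 + 36.8874 = 60.2514


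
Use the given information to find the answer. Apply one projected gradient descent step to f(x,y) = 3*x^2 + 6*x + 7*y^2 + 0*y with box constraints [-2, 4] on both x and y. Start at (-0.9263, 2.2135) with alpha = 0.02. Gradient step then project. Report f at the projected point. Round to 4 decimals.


Step 1: Compute gradient at (-0.9263, 2.2135).
grad_x = 2*3*-0.9263 + 6 = 0.4422
grad_y = 2*7*2.2135 + 0 = 30.989
Step 2: Gradient step.
x_raw = -0.9263 - 0.02*0.4422 = -0.9351
y_raw = 2.2135 - 0.02*30.989 = 1.5937
Step 3: Project onto [-2, 4].
x_proj = clip(-0.9351) = -0.9351
y_proj = clip(1.5937) = 1.5937
Step 4: Evaluate f.
f(-0.9351, 1.5937) = 14.7922


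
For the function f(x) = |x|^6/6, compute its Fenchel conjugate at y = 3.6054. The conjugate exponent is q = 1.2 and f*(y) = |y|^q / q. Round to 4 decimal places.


The conjugate exponent q satisfies 1/p + 1/q = 1.
p = 6, so q = 6/(6 - 1) = 1.2
|y|^q = 3.6054^1.2 = 4.6596
f*(3.6054) = 4.6596 / 1.2 = 3.883


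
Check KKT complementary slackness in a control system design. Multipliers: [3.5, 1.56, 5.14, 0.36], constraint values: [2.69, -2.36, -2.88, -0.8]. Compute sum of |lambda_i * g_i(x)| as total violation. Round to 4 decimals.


KKT complementary slackness check:
lambda_1 * g_1 = 3.5 * 2.69 = 9.415
lambda_2 * g_2 = 1.56 * -2.36 = -3.6816
lambda_3 * g_3 = 5.14 * -2.88 = -14.8032
lambda_4 * g_4 = 0.36 * -0.8 = -0.288
Total violation = 9.415 + 3.6816 + 14.8032 + 0.288 = 28.1878


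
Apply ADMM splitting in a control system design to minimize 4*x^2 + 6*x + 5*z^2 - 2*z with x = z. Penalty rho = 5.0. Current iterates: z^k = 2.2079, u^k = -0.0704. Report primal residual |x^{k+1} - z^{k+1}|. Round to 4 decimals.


ADMM iteration with rho = 5.0, z^k = 2.2079, u^k = -0.0704
Step 1: x-update.
Minimize 4*x^2 + 6*x + (5.0/2)*(x - 2.2079 - 0.0704)^2
FOC: (2*4 + 5.0)*x = -6 + 5.0*(2.2079 + 0.0704)
x^{k+1} = 0.4147
Step 2: z-update.
Minimize 5*z^2 - 2*z + (5.0/2)*(0.4147 - z - 0.0704)^2
FOC: (2*5 + 5.0)*z = 2 + 5.0*(0.4147 - 0.0704)
z^{k+1} = 0.2481
Step 3: u-update.
u^{k+1} = -0.0704 + 0.4147 - 0.2481 = 0.0962
Step 4: Primal residual = |0.4147 - 0.2481| = 0.1666


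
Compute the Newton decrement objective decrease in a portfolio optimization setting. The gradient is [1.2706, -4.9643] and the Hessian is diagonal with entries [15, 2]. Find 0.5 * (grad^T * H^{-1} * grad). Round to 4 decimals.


Step 1: H is diagonal, so H^(-1) * g = [0.0847, -2.4822].
Step 2: g^T H^(-1) g = sum_i g_i^2 / H_ii
  = (1.2706)^2/15 + (-4.9643)^2/2
  = 0.1076 + 12.3221 = 12.4298
Step 3: Objective decrease = 0.5 * g^T H^(-1) g = 6.2149


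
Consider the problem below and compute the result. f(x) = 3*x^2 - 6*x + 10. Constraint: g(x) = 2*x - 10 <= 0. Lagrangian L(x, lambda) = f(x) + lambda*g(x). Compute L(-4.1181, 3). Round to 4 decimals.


Step 1: Evaluate f(x).
f(-4.1181) = 3*(-4.1181)^2 - 6*(-4.1181) + 10 = 85.5848
Step 2: Evaluate g(x).
g(-4.1181) = 2*-4.1181 - 10 = -18.2362
Step 3: Compute Lagrangian.
L = 85.5848 + 3*-18.2362 = 30.8762


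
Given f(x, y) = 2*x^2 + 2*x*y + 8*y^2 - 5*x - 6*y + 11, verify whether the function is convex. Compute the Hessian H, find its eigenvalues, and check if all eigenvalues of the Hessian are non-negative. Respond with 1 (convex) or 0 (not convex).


The Hessian of f(x,y) = 2*x^2 + 2*x*y + 8*y^2 - 5*x - 6*y + 11 is:
H = [[4, 2], [2, 16]]
Trace = 4 + 16 = 20
Determinant = 4*16 - (2)^2 = 60
Discriminant = (20)^2 - 4*60 = 160.0
Eigenvalues: lambda_1 = 3.6754, lambda_2 = 16.3246
The function is convex.

1


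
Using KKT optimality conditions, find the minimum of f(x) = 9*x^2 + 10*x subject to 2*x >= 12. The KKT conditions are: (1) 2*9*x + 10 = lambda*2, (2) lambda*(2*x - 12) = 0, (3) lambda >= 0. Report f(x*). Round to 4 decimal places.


Step 1: Try lambda = 0 (constraint inactive).
x_unc = -10/(2*9) = -0.5556
Check: 2*-0.5556 = -1.1112 < 12 -- violated!
Step 2: Constraint must be active: 2*x = 12
x* = 12/2 = 6.0
lambda = (2*9*6.0 + 10)/2 = 59.0
Step 3: Compute optimal value.
f(x*) = 9*6.0^2 + 10*6.0 = 384.0


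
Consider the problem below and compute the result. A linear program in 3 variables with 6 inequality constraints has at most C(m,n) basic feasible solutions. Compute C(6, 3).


Each vertex corresponds to some choice of n active constraints out of m, so the number of vertices is at most C(m, n) = m! / (n!(m-n)!).
m = 6, n = 3
Numerator: 6 * 5 * 4
Denominator: 3! = 6
C(6, 3) = 20


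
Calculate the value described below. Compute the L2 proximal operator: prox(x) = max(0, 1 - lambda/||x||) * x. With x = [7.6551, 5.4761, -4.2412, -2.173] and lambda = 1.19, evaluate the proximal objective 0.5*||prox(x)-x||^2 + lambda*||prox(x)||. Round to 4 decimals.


Step 1: Compute ||x||.
||x|| = 10.5498
Step 2: Compute scaling factor.
scale = max(0, 1 - 1.19/10.5498) = 0.8872
Step 3: prox(x) = [6.7916, 4.8584, -3.7628, -1.9279]
||prox(x)|| = 9.3598
Step 4: Proximal objective.
0.5*||prox-x||^2 = 0.7081
lambda*||prox|| = 11.1382
Total = 11.8462


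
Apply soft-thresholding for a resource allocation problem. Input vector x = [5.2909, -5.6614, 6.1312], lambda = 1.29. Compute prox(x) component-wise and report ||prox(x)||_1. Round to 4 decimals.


Soft-thresholding with lambda = 1.29:
prox(5.2909) = sign(5.2909)*max(|5.2909| - 1.29, 0) = 4.0009
prox(-5.6614) = sign(-5.6614)*max(|-5.6614| - 1.29, 0) = -4.3714
prox(6.1312) = sign(6.1312)*max(|6.1312| - 1.29, 0) = 4.8412
prox(x) = [4.0009, -4.3714, 4.8412]
||prox(x)||_1 = 4.0009 + 4.3714 + 4.8412 = 13.2135


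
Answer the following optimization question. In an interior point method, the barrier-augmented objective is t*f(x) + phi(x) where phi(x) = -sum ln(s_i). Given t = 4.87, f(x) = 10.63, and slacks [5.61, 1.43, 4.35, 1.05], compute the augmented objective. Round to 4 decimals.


Step 1: Compute log-barrier.
ln values: [1.7246, 0.3577, 1.4702, 0.0488]
phi = -(1.7246 + 0.3577 + 1.4702 + 0.0488) = -3.6012
Step 2: Compute augmented objective.
t*f(x) = 4.87*10.63 = 51.7681
Total = 51.7681 - 3.6012 = 48.1669


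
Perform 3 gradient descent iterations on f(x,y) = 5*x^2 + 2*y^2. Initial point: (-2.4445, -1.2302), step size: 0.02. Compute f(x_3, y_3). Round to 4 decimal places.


Gradient descent on f(x,y) = 5*x^2 + 2*y^2.
Starting point: (-2.4445, -1.2302), alpha = 0.02
Step 1: grad_x = 2*5*-2.4445 = -24.445, grad_y = 2*2*-1.2302 = -4.9208
  x_1 = -2.4445 - 0.02*-24.445 = -1.9556
  y_1 = -1.2302 - 0.02*-4.9208 = -1.1318
Step 2: grad_x = 2*5*-1.9556 = -19.556, grad_y = 2*2*-1.1318 = -4.5271
  x_2 = -1.9556 - 0.02*-19.556 = -1.5645
  y_2 = -1.1318 - 0.02*-4.5271 = -1.0412
Step 3: grad_x = 2*5*-1.5645 = -15.6448, grad_y = 2*2*-1.0412 = -4.165
  x_3 = -1.5645 - 0.02*-15.6448 = -1.2516
  y_3 = -1.0412 - 0.02*-4.165 = -0.9579
f(-1.2516, -0.9579) = 5*(-1.2516)^2 + 2*(-0.9579)^2 = 9.6676


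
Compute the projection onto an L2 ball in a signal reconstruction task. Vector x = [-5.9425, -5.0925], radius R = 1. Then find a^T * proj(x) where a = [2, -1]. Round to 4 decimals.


Step 1: Compute ||x|| (intermediates to 6 decimals).
||x|| = sqrt((-5.9425)^2 + (-5.0925)^2) = 7.826037
Step 2: Project.
Since ||x|| > R, scale = R/||x|| = 1/7.826037 = 0.127779, proj(x) = scale * x
proj(x) = [-0.759327, -0.650715]
Step 3: Dot product.
a^T * proj(x) = 2*(-0.759327) - 1*(-0.650715) = -0.8679


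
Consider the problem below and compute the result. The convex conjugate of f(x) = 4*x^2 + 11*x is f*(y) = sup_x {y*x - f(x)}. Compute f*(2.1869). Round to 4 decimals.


f*(y) = sup_x {y*x - a*x^2 - b*x} = sup_x {(y-b)*x - a*x^2}
FOC: (y - b) - 2a*x = 0 => x* = (y - b)/(2a)
x* = (2.1869 - 11)/(2*4) = -1.1016
f*(2.1869) = (y-b)^2/(4a) = (2.1869 - 11)^2/(4*4)
= 77.6707/16 = 4.8544


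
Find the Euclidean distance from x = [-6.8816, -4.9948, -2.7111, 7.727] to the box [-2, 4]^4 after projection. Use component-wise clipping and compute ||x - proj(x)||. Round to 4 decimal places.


Project each component onto [-2, 4].
clip(-6.8816) = -2.0, clip(-4.9948) = -2.0, clip(-2.7111) = -2.0, clip(7.727) = 4.0
Projection = [-2.0, -2.0, -2.0, 4.0]
Squared diffs: [23.83, 8.9688, 0.5057, 13.8905]
Distance = sqrt(47.195) = 6.8699


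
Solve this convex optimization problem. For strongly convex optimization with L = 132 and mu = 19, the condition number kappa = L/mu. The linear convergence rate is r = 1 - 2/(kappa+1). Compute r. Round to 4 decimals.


Step 1: Compute the condition number.
kappa = L/mu = 132/19 = 6.9474
Step 2: Compute the convergence rate.
r = 1 - 2/(kappa + 1) = 1 - 2*mu/(L + mu) = (L - mu)/(L + mu) = 113/151 = 0.7483


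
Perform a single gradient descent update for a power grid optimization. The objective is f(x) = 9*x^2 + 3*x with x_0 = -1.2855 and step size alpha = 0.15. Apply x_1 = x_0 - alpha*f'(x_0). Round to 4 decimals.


We compute the gradient at x_0 and apply the update.
f'(x) = 18*x + 3
f'(-1.2855) = 18*-1.2855 + 3 = -20.139
x_1 = -1.2855 - 0.15*-20.139 = 1.7354


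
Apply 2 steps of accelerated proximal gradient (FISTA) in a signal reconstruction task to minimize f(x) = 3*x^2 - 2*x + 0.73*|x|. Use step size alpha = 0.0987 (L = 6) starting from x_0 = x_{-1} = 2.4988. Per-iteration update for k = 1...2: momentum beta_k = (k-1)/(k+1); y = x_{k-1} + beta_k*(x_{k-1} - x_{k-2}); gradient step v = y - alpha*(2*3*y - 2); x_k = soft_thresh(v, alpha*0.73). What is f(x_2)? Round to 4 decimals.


FISTA on f(x) = 3*x^2 - 2*x + 0.73*|x|
L = 6, alpha = 0.0987
Iteration 1: beta = 0.0, y = 2.4988 + 0.0*(2.4988 - 2.4988) = 2.4988
  grad(y) = 12.9928, v = y - alpha*grad = 1.2164
  prox(v) = soft_thresh(1.2164, 0.0721) = 1.1444
Iteration 2: beta = 0.3333, y = 1.1444 + 0.3333*(1.1444 - 2.4988) = 0.6929
  grad(y) = 2.1573, v = y - alpha*grad = 0.48
  prox(v) = soft_thresh(0.48, 0.0721) = 0.4079
f(x_2) = 3*0.4079^2 - 2*0.4079 + 0.73*|0.4079| = -0.0189


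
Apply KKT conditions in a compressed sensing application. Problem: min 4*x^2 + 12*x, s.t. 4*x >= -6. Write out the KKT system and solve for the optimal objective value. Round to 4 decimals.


Step 1: Try lambda = 0 (constraint inactive).
Stationarity: 2*4*x + 12 = 0
x* = -12/(2*4) = -1.5
Check constraint: 4*-1.5 = -6.0 >= -6 -- satisfied.
Step 2: Compute optimal value.
f(x*) = 4*(-1.5)^2 + 12*(-1.5) = -9.0


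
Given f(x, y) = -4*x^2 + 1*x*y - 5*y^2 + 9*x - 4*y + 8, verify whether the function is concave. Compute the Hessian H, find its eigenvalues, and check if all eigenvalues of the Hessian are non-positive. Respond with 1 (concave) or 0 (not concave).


The Hessian of f(x,y) = -4*x^2 + 1*x*y - 5*y^2 + 9*x - 4*y + 8 is:
H = [[-8, 1], [1, -10]]
Trace = -8 - 10 = -18
Determinant = -8*-10 - (1)^2 = 79
Discriminant = (-18)^2 - 4*79 = 8.0
Eigenvalues: lambda_1 = -10.4142, lambda_2 = -7.5858
The function is concave.

1


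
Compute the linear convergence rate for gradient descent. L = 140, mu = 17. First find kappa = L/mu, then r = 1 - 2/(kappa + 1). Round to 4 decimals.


Step 1: Compute the condition number.
kappa = L/mu = 140/17 = 8.2353
Step 2: Compute the convergence rate.
r = 1 - 2/(kappa + 1) = 1 - 2*mu/(L + mu) = (L - mu)/(L + mu) = 123/157 = 0.7834


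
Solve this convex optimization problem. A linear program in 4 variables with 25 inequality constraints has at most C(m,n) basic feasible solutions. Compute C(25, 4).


Each vertex corresponds to some choice of n active constraints out of m, so the number of vertices is at most C(m, n) = m! / (n!(m-n)!).
m = 25, n = 4
Numerator: 25 * 24 * 23 * 22
Denominator: 4! = 24
C(25, 4) = 12650


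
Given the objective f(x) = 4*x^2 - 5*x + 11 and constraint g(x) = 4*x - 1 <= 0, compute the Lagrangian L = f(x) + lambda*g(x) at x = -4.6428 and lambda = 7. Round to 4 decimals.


Step 1: Evaluate f(x).
f(-4.6428) = 4*(-4.6428)^2 - 5*(-4.6428) + 11 = 120.4364
Step 2: Evaluate g(x).
g(-4.6428) = 4*-4.6428 - 1 = -19.5712
Step 3: Compute Lagrangian.
L = 120.4364 + 7*-19.5712 = -16.562


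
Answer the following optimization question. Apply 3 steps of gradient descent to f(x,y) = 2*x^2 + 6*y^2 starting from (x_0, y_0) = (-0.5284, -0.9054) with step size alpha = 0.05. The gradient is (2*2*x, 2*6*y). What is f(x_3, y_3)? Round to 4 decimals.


Gradient descent on f(x,y) = 2*x^2 + 6*y^2.
Starting point: (-0.5284, -0.9054), alpha = 0.05
Step 1: grad_x = 2*2*-0.5284 = -2.1136, grad_y = 2*6*-0.9054 = -10.8648
  x_1 = -0.5284 - 0.05*-2.1136 = -0.4227
  y_1 = -0.9054 - 0.05*-10.8648 = -0.3622
Step 2: grad_x = 2*2*-0.4227 = -1.6909, grad_y = 2*6*-0.3622 = -4.3459
  x_2 = -0.4227 - 0.05*-1.6909 = -0.3382
  y_2 = -0.3622 - 0.05*-4.3459 = -0.1449
Step 3: grad_x = 2*2*-0.3382 = -1.3527, grad_y = 2*6*-0.1449 = -1.7384
  x_3 = -0.3382 - 0.05*-1.3527 = -0.2705
  y_3 = -0.1449 - 0.05*-1.7384 = -0.0579
f(-0.2705, -0.0579) = 2*(-0.2705)^2 + 6*(-0.0579)^2 = 0.1665


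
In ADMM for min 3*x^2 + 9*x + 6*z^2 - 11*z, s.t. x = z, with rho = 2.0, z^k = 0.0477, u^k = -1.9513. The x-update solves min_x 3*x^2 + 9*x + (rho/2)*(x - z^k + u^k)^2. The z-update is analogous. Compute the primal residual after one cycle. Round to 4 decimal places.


ADMM iteration with rho = 2.0, z^k = 0.0477, u^k = -1.9513
Step 1: x-update.
Minimize 3*x^2 + 9*x + (2.0/2)*(x - 0.0477 - 1.9513)^2
FOC: (2*3 + 2.0)*x = -9 + 2.0*(0.0477 + 1.9513)
x^{k+1} = -0.6253
Step 2: z-update.
Minimize 6*z^2 - 11*z + (2.0/2)*(-0.6253 - z - 1.9513)^2
FOC: (2*6 + 2.0)*z = 11 + 2.0*(-0.6253 - 1.9513)
z^{k+1} = 0.4176
Step 3: u-update.
u^{k+1} = -1.9513 - 0.6253 - 0.4176 = -2.9942
Step 4: Primal residual = |-0.6253 - 0.4176| = 1.0429


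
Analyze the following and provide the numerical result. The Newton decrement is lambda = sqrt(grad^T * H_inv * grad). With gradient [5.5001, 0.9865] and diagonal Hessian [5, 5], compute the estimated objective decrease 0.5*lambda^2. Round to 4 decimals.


Step 1: H is diagonal, so H^(-1) * g = [1.1, 0.1973].
Step 2: g^T H^(-1) g = sum_i g_i^2 / H_ii
  = (5.5001)^2/5 + (0.9865)^2/5
  = 6.0502 + 0.1946 = 6.2449
Step 3: Objective decrease = 0.5 * g^T H^(-1) g = 3.1224


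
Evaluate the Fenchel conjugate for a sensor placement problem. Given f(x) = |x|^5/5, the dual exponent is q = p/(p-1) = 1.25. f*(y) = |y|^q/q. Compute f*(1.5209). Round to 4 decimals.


The conjugate exponent q satisfies 1/p + 1/q = 1.
p = 5, so q = 5/(5 - 1) = 1.25
|y|^q = 1.5209^1.25 = 1.689
f*(1.5209) = 1.689 / 1.25 = 1.3512


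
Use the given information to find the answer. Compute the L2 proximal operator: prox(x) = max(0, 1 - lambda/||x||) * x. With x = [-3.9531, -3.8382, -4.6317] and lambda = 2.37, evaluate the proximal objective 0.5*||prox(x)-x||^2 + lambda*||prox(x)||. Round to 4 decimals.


Step 1: Compute ||x||.
||x|| = 7.198
Step 2: Compute scaling factor.
scale = max(0, 1 - 2.37/7.198) = 0.6707
Step 3: prox(x) = [-2.6515, -2.5744, -3.1067]
||prox(x)|| = 4.828
Step 4: Proximal objective.
0.5*||prox-x||^2 = 2.8085
lambda*||prox|| = 11.4424
Total = 14.2508


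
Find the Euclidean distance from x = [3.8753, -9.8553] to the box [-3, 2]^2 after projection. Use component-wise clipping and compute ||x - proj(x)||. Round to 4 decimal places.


Project each component onto [-3, 2].
clip(3.8753) = 2.0, clip(-9.8553) = -3.0
Projection = [2.0, -3.0]
Squared diffs: [3.5168, 46.9951]
Distance = sqrt(50.5119) = 7.1072


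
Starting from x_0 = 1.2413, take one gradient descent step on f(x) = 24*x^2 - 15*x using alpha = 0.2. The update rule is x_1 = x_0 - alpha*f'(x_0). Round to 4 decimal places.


We compute the gradient at x_0 and apply the update.
f'(x) = 48*x - 15
f'(1.2413) = 48*1.2413 - 15 = 44.5824
x_1 = 1.2413 - 0.2*44.5824 = -7.6752


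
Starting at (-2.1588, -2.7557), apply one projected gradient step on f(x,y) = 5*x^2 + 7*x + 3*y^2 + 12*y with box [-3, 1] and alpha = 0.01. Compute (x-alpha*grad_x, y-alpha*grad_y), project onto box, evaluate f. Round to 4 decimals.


Step 1: Compute gradient at (-2.1588, -2.7557).
grad_x = 2*5*-2.1588 + 7 = -14.588
grad_y = 2*3*-2.7557 + 12 = -4.5342
Step 2: Gradient step.
x_raw = -2.1588 - 0.01*-14.588 = -2.0129
y_raw = -2.7557 - 0.01*-4.5342 = -2.7104
Step 3: Project onto [-3, 1].
x_proj = clip(-2.0129) = -2.0129
y_proj = clip(-2.7104) = -2.7104
Step 4: Evaluate f.
f(-2.0129, -2.7104) = -4.3174


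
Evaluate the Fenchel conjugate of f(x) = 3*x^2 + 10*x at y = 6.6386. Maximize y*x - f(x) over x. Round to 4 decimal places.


f*(y) = sup_x {y*x - a*x^2 - b*x} = sup_x {(y-b)*x - a*x^2}
FOC: (y - b) - 2a*x = 0 => x* = (y - b)/(2a)
x* = (6.6386 - 10)/(2*3) = -0.5602
f*(6.6386) = (y-b)^2/(4a) = (6.6386 - 10)^2/(4*3)
= 11.299/12 = 0.9416


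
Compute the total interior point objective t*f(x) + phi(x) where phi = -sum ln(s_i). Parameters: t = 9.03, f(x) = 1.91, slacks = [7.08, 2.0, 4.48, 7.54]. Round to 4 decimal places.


Step 1: Compute log-barrier.
ln values: [1.9573, 0.6931, 1.4996, 2.0202]
phi = -(1.9573 + 0.6931 + 1.4996 + 2.0202) = -6.1703
Step 2: Compute augmented objective.
t*f(x) = 9.03*1.91 = 17.2473
Total = 17.2473 - 6.1703 = 11.077


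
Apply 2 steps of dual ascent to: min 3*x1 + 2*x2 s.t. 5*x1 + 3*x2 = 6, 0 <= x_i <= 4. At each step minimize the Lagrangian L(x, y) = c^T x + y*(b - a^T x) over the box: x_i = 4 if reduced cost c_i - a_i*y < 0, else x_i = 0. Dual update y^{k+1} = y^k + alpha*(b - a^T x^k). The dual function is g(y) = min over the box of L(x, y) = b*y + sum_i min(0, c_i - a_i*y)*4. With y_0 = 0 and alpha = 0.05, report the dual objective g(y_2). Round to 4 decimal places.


Dual ascent for LP: min 3*x1 + 2*x2, 5*x1 + 3*x2 = 6, 0 <= x_i <= 4
Step 1: y^k = 0.0, reduced costs: (3.0, 2.0)
  x^k = (0.0, 0.0), subgradient = b - a^T x = 6.0
  y^{k+1} = 0.0 + 0.05*6.0 = 0.3
Step 2: y^k = 0.3, reduced costs: (1.5, 1.1)
  x^k = (0.0, 0.0), subgradient = b - a^T x = 6.0
  y^{k+1} = 0.3 + 0.05*6.0 = 0.6
Dual objective at y_2 = 0.6: reduced costs (0.0, 0.2), box minimizer x = (0.0, 0.0)
g(y_2) = b*y + (c1 - a1*y)*x1 + (c2 - a2*y)*x2 = 6*0.6 + 0.0*0.0 + 0.2*0.0 = 3.6 + 0.0 + 0.0 = 3.6


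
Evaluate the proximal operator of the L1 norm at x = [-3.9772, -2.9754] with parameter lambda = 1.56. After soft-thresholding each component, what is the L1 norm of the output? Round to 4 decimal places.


Soft-thresholding with lambda = 1.56:
prox(-3.9772) = sign(-3.9772)*max(|-3.9772| - 1.56, 0) = -2.4172
prox(-2.9754) = sign(-2.9754)*max(|-2.9754| - 1.56, 0) = -1.4154
prox(x) = [-2.4172, -1.4154]
||prox(x)||_1 = 2.4172 + 1.4154 = 3.8326


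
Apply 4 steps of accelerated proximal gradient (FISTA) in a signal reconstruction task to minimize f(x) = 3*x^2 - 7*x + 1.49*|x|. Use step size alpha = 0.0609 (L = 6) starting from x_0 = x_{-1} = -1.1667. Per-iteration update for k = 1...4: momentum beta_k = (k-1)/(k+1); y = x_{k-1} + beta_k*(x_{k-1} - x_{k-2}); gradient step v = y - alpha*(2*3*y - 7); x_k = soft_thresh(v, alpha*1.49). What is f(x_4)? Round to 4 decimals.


FISTA on f(x) = 3*x^2 - 7*x + 1.49*|x|
L = 6, alpha = 0.0609
Iteration 1: beta = 0.0, y = -1.1667 + 0.0*(-1.1667 + 1.1667) = -1.1667
  grad(y) = -14.0002, v = y - alpha*grad = -0.3141
  prox(v) = soft_thresh(-0.3141, 0.0907) = -0.2233
Iteration 2: beta = 0.3333, y = -0.2233 + 0.3333*(-0.2233 + 1.1667) = 0.0911
  grad(y) = -6.4534, v = y - alpha*grad = 0.4841
  prox(v) = soft_thresh(0.4841, 0.0907) = 0.3934
Iteration 3: beta = 0.5, y = 0.3934 + 0.5*(0.3934 + 0.2233) = 0.7017
  grad(y) = -2.7896, v = y - alpha*grad = 0.8716
  prox(v) = soft_thresh(0.8716, 0.0907) = 0.7809
Iteration 4: beta = 0.6, y = 0.7809 + 0.6*(0.7809 - 0.3934) = 1.0134
  grad(y) = -0.9197, v = y - alpha*grad = 1.0694
  prox(v) = soft_thresh(1.0694, 0.0907) = 0.9787
f(x_4) = 3*0.9787^2 - 7*0.9787 + 1.49*|0.9787| = -2.5191


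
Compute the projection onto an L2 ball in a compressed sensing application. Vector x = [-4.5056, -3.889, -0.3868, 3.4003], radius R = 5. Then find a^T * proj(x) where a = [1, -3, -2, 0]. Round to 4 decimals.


Step 1: Compute ||x|| (intermediates to 6 decimals).
||x|| = sqrt((-4.5056)^2 + (-3.889)^2 + (-0.3868)^2 + 3.4003^2) = 6.865596
Step 2: Project.
Since ||x|| > R, scale = R/||x|| = 5/6.865596 = 0.728269, proj(x) = scale * x
proj(x) = [-3.281289, -2.832238, -0.281694, 2.476333]
Step 3: Dot product.
a^T * proj(x) = 1*(-3.281289) - 3*(-2.832238) - 2*(-0.281694) + 0*2.476333 = 5.7788


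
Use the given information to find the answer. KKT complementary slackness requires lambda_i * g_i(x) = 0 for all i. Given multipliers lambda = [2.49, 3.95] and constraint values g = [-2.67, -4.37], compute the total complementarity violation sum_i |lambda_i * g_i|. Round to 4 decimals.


KKT complementary slackness check:
lambda_1 * g_1 = 2.49 * -2.67 = -6.6483
lambda_2 * g_2 = 3.95 * -4.37 = -17.2615
Total violation = 6.6483 + 17.2615 = 23.9098


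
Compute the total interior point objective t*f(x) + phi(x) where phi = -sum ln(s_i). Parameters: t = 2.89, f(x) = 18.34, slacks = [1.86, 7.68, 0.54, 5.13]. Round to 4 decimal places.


Step 1: Compute log-barrier.
ln values: [0.6206, 2.0386, -0.6162, 1.6351]
phi = -(0.6206 + 2.0386 - 0.6162 + 1.6351) = -3.6781
Step 2: Compute augmented objective.
t*f(x) = 2.89*18.34 = 53.0026
Total = 53.0026 - 3.6781 = 49.3245


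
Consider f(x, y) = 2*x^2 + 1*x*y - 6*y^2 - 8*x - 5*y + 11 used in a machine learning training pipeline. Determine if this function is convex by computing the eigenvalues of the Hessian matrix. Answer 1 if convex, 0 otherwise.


The Hessian of f(x,y) = 2*x^2 + 1*x*y - 6*y^2 - 8*x - 5*y + 11 is:
H = [[4, 1], [1, -12]]
Trace = 4 - 12 = -8
Determinant = 4*-12 - (1)^2 = -49
Discriminant = (-8)^2 - 4*-49 = 260.0
Eigenvalues: lambda_1 = -12.0623, lambda_2 = 4.0623
The function is not convex.

0


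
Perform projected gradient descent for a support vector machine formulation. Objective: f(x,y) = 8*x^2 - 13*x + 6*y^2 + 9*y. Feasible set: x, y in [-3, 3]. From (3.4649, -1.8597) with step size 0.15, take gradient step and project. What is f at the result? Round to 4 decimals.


Step 1: Compute gradient at (3.4649, -1.8597).
grad_x = 2*8*3.4649 - 13 = 42.4384
grad_y = 2*6*-1.8597 + 9 = -13.3164
Step 2: Gradient step.
x_raw = 3.4649 - 0.15*42.4384 = -2.9009
y_raw = -1.8597 - 0.15*-13.3164 = 0.1378
Step 3: Project onto [-3, 3].
x_proj = clip(-2.9009) = -2.9009
y_proj = clip(0.1378) = 0.1378
Step 4: Evaluate f.
f(-2.9009, 0.1378) = 106.3848


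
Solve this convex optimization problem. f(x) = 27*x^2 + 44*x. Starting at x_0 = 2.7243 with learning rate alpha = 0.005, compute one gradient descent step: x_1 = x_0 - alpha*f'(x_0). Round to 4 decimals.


We compute the gradient at x_0 and apply the update.
f'(x) = 54*x + 44
f'(2.7243) = 54*2.7243 + 44 = 191.1122
x_1 = 2.7243 - 0.005*191.1122 = 1.7687


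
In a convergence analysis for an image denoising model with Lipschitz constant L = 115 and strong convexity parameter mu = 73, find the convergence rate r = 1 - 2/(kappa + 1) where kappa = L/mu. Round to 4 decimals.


Step 1: Compute the condition number.
kappa = L/mu = 115/73 = 1.5753
Step 2: Compute the convergence rate.
r = 1 - 2/(kappa + 1) = 1 - 2*mu/(L + mu) = (L - mu)/(L + mu) = 42/188 = 0.2234


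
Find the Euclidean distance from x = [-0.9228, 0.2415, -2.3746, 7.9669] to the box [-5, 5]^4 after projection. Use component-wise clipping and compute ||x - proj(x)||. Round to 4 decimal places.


Project each component onto [-5, 5].
clip(-0.9228) = -0.9228, clip(0.2415) = 0.2415, clip(-2.3746) = -2.3746, clip(7.9669) = 5.0
Projection = [-0.9228, 0.2415, -2.3746, 5.0]
Squared diffs: [0.0, 0.0, 0.0, 8.8025]
Distance = sqrt(8.8025) = 2.9669


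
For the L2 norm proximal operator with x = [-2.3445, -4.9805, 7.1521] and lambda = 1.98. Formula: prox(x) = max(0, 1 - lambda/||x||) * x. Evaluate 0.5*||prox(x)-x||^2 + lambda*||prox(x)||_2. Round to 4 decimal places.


Step 1: Compute ||x||.
||x|| = 9.0252
Step 2: Compute scaling factor.
scale = max(0, 1 - 1.98/9.0252) = 0.7806
Step 3: prox(x) = [-1.8302, -3.8879, 5.583]
||prox(x)|| = 7.0452
Step 4: Proximal objective.
0.5*||prox-x||^2 = 1.9602
lambda*||prox|| = 13.9495
Total = 15.9097


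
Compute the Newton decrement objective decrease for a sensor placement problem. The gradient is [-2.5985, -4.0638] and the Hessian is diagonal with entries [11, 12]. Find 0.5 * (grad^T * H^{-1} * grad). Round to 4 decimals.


Step 1: H is diagonal, so H^(-1) * g = [-0.2362, -0.3387].
Step 2: g^T H^(-1) g = sum_i g_i^2 / H_ii
  = (-2.5985)^2/11 + (-4.0638)^2/12
  = 0.6138 + 1.3762 = 1.99
Step 3: Objective decrease = 0.5 * g^T H^(-1) g = 0.995


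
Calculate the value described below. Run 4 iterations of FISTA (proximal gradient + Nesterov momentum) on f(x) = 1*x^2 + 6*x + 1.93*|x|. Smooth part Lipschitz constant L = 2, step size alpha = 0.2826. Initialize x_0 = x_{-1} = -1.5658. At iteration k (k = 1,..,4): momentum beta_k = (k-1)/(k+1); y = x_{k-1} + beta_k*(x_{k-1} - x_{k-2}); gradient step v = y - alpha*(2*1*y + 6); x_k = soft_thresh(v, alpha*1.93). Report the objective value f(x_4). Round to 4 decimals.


FISTA on f(x) = 1*x^2 + 6*x + 1.93*|x|
L = 2, alpha = 0.2826
Iteration 1: beta = 0.0, y = -1.5658 + 0.0*(-1.5658 + 1.5658) = -1.5658
  grad(y) = 2.8684, v = y - alpha*grad = -2.3764
  prox(v) = soft_thresh(-2.3764, 0.5454) = -1.831
Iteration 2: beta = 0.3333, y = -1.831 + 0.3333*(-1.831 + 1.5658) = -1.9194
  grad(y) = 2.1612, v = y - alpha*grad = -2.5302
  prox(v) = soft_thresh(-2.5302, 0.5454) = -1.9847
Iteration 3: beta = 0.5, y = -1.9847 + 0.5*(-1.9847 + 1.831) = -2.0616
  grad(y) = 1.8768, v = y - alpha*grad = -2.592
  prox(v) = soft_thresh(-2.592, 0.5454) = -2.0466
Iteration 4: beta = 0.6, y = -2.0466 + 0.6*(-2.0466 + 1.9847) = -2.0837
  grad(y) = 1.8327, v = y - alpha*grad = -2.6016
  prox(v) = soft_thresh(-2.6016, 0.5454) = -2.0562
f(x_4) = 1*(-2.0562)^2 + 6*(-2.0562) + 1.93*|-2.0562| = -4.1408


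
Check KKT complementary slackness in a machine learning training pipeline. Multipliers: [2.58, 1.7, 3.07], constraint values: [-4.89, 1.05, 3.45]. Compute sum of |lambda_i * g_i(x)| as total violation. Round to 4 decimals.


KKT complementary slackness check:
lambda_1 * g_1 = 2.58 * -4.89 = -12.6162
lambda_2 * g_2 = 1.7 * 1.05 = 1.785
lambda_3 * g_3 = 3.07 * 3.45 = 10.5915
Total violation = 12.6162 + 1.785 + 10.5915 = 24.9927


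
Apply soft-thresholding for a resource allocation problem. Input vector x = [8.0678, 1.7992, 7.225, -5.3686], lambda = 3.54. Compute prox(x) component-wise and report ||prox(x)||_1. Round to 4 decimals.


Soft-thresholding with lambda = 3.54:
prox(8.0678) = sign(8.0678)*max(|8.0678| - 3.54, 0) = 4.5278
prox(1.7992) = sign(1.7992)*max(|1.7992| - 3.54, 0) = 0.0
prox(7.225) = sign(7.225)*max(|7.225| - 3.54, 0) = 3.685
prox(-5.3686) = sign(-5.3686)*max(|-5.3686| - 3.54, 0) = -1.8286
prox(x) = [4.5278, 0.0, 3.685, -1.8286]
||prox(x)||_1 = 4.5278 + 0.0 + 3.685 + 1.8286 = 10.0414


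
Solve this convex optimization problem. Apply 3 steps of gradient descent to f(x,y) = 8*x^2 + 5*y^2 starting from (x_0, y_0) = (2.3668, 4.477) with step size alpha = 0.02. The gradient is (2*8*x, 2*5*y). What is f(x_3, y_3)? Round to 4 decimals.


Gradient descent on f(x,y) = 8*x^2 + 5*y^2.
Starting point: (2.3668, 4.477), alpha = 0.02
Step 1: grad_x = 2*8*2.3668 = 37.8688, grad_y = 2*5*4.477 = 44.77
  x_1 = 2.3668 - 0.02*37.8688 = 1.6094
  y_1 = 4.477 - 0.02*44.77 = 3.5816
Step 2: grad_x = 2*8*1.6094 = 25.7508, grad_y = 2*5*3.5816 = 35.816
  x_2 = 1.6094 - 0.02*25.7508 = 1.0944
  y_2 = 3.5816 - 0.02*35.816 = 2.8653
Step 3: grad_x = 2*8*1.0944 = 17.5105, grad_y = 2*5*2.8653 = 28.6528
  x_3 = 1.0944 - 0.02*17.5105 = 0.7442
  y_3 = 2.8653 - 0.02*28.6528 = 2.2922
f(0.7442, 2.2922) = 8*0.7442^2 + 5*2.2922^2 = 30.7021


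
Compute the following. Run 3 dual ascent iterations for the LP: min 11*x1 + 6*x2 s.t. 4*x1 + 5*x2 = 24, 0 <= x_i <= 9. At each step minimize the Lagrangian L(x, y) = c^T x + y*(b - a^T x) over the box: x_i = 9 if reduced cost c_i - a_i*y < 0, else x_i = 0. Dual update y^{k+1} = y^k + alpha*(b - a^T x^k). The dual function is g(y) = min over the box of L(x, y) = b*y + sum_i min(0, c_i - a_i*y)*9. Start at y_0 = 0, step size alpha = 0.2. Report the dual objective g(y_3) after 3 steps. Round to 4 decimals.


Dual ascent for LP: min 11*x1 + 6*x2, 4*x1 + 5*x2 = 24, 0 <= x_i <= 9
Step 1: y^k = 0.0, reduced costs: (11.0, 6.0)
  x^k = (0.0, 0.0), subgradient = b - a^T x = 24.0
  y^{k+1} = 0.0 + 0.2*24.0 = 4.8
Step 2: y^k = 4.8, reduced costs: (-8.2, -18.0)
  x^k = (9.0, 9.0), subgradient = b - a^T x = -57.0
  y^{k+1} = 4.8 + 0.2*-57.0 = -6.6
Step 3: y^k = -6.6, reduced costs: (37.4, 39.0)
  x^k = (0.0, 0.0), subgradient = b - a^T x = 24.0
  y^{k+1} = -6.6 + 0.2*24.0 = -1.8
Dual objective at y_3 = -1.8: reduced costs (18.2, 15.0), box minimizer x = (0.0, 0.0)
g(y_3) = b*y + (c1 - a1*y)*x1 + (c2 - a2*y)*x2 = 24*(-1.8) + 18.2*0.0 + 15.0*0.0 = -43.2 + 0.0 + 0.0 = -43.2


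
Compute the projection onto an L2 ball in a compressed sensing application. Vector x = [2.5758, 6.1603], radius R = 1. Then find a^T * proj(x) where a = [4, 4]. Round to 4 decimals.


Step 1: Compute ||x|| (intermediates to 6 decimals).
||x|| = sqrt(2.5758^2 + 6.1603^2) = 6.677128
Step 2: Project.
Since ||x|| > R, scale = R/||x|| = 1/6.677128 = 0.149765, proj(x) = scale * x
proj(x) = [0.385765, 0.922597]
Step 3: Dot product.
a^T * proj(x) = 4*0.385765 + 4*0.922597 = 5.2334


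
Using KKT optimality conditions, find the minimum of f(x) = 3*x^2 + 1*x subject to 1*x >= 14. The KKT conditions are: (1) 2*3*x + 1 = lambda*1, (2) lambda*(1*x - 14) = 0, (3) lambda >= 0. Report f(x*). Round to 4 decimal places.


Step 1: Try lambda = 0 (constraint inactive).
x_unc = -1/(2*3) = -0.1667
Check: 1*-0.1667 = -0.1667 < 14 -- violated!
Step 2: Constraint must be active: 1*x = 14
x* = 14/1 = 14.0
lambda = (2*3*14.0 + 1)/1 = 85.0
Step 3: Compute optimal value.
f(x*) = 3*14.0^2 + 1*14.0 = 602.0
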